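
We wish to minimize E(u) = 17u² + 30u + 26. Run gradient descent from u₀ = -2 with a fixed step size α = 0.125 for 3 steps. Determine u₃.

37.484375

E′(u) = 34u + 30
Step 1: E′(-2) = -38; u₁ = -2 − 0.125·(-38) = 2.75
Step 2: E′(2.75) = 123.5; u₂ = 2.75 − 0.125·123.5 = -12.6875
Step 3: E′(-12.6875) = -401.375; u₃ = -12.6875 − 0.125·(-401.375) = 37.484375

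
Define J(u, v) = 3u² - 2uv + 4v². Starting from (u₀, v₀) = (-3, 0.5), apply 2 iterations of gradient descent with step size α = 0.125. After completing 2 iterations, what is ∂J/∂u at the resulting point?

-1.75

∇J = (6u - 2v, -2u + 8v)
Step 1: at (-3, 0.5), ∇J = (-19, 10) → (-3, 0.5) − 0.125·(-19, 10) = (-0.625, -0.75)
Step 2: at (-0.625, -0.75), ∇J = (-2.25, -4.75) → (-0.625, -0.75) − 0.125·(-2.25, -4.75) = (-0.34375, -0.15625)
∂J/∂u at (-0.34375, -0.15625) = -1.75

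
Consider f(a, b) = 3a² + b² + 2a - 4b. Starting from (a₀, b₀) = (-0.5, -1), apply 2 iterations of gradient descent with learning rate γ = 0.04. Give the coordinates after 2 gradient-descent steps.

∇f = (6a + 2, 2b - 4)
(a₁, b₁) = (-0.5, -1) − 0.04·(-1, -6) = (-0.46, -0.76)
(a₂, b₂) = (-0.46, -0.76) − 0.04·(-0.76, -5.52) = (-0.4296, -0.5392)

(-0.4296, -0.5392)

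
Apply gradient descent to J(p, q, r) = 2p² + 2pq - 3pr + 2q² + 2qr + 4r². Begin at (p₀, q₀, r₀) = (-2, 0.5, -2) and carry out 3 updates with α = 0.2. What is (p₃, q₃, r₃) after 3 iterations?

∇J = (4p + 2q - 3r, 2p + 4q + 2r, -3p + 2q + 8r)
Step 1: at (-2, 0.5, -2), ∇J = (-1, -6, -9) → (-2, 0.5, -2) − 0.2·(-1, -6, -9) = (-1.8, 1.7, -0.2)
Step 2: at (-1.8, 1.7, -0.2), ∇J = (-3.2, 2.8, 7.2) → (-1.8, 1.7, -0.2) − 0.2·(-3.2, 2.8, 7.2) = (-1.16, 1.14, -1.64)
Step 3: at (-1.16, 1.14, -1.64), ∇J = (2.56, -1.04, -7.36) → (-1.16, 1.14, -1.64) − 0.2·(2.56, -1.04, -7.36) = (-1.672, 1.348, -0.168)

(-1.672, 1.348, -0.168)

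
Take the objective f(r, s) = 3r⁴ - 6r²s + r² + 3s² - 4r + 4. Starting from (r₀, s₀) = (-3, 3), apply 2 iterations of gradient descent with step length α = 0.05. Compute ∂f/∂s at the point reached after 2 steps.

∇f = (12r³ - 12rs + 2r - 4, -6r² + 6s)
(r₁, s₁) = (-3, 3) − 0.05·(-226, -36) = (8.3, 4.8)
(r₂, s₂) = (8.3, 4.8) − 0.05·(6395.964, -384.54) = (-311.4982, 24.027)
∂f/∂s at (-311.4982, 24.027) = -582042.60961944

-582042.60961944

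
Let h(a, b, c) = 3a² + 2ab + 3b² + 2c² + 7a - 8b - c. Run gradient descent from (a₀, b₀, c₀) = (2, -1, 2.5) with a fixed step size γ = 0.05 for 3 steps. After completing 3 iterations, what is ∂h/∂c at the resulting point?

4.608

∇h = (6a + 2b + 7, 2a + 6b - 8, 4c - 1)
(a₁, b₁, c₁) = (2, -1, 2.5) − 0.05·(17, -10, 9) = (1.15, -0.5, 2.05)
(a₂, b₂, c₂) = (1.15, -0.5, 2.05) − 0.05·(12.9, -8.7, 7.2) = (0.505, -0.065, 1.69)
(a₃, b₃, c₃) = (0.505, -0.065, 1.69) − 0.05·(9.9, -7.38, 5.76) = (0.01, 0.304, 1.402)
∂h/∂c at (0.01, 0.304, 1.402) = 4.608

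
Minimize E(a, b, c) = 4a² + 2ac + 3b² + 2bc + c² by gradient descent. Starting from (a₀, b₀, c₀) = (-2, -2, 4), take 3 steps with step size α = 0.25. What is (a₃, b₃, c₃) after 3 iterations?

∇E = (8a + 2c, 6b + 2c, 2a + 2b + 2c)
(a₁, b₁, c₁) = (-2, -2, 4) − 0.25·(-8, -4, 0) = (0, -1, 4)
(a₂, b₂, c₂) = (0, -1, 4) − 0.25·(8, 2, 6) = (-2, -1.5, 2.5)
(a₃, b₃, c₃) = (-2, -1.5, 2.5) − 0.25·(-11, -4, -2) = (0.75, -0.5, 3)

(0.75, -0.5, 3)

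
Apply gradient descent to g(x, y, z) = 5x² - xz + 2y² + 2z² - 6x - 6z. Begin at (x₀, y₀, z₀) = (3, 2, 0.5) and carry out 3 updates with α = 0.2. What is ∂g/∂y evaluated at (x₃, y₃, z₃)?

∇g = (10x - z - 6, 4y, -x + 4z - 6)
(x₁, y₁, z₁) = (3, 2, 0.5) − 0.2·(23.5, 8, -7) = (-1.7, 0.4, 1.9)
(x₂, y₂, z₂) = (-1.7, 0.4, 1.9) − 0.2·(-24.9, 1.6, 3.3) = (3.28, 0.08, 1.24)
(x₃, y₃, z₃) = (3.28, 0.08, 1.24) − 0.2·(25.56, 0.32, -4.32) = (-1.832, 0.016, 2.104)
∂g/∂y at (-1.832, 0.016, 2.104) = 0.064

0.064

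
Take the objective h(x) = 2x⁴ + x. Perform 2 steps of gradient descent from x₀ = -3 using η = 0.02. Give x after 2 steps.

0.92848

h′(x) = 8x³ + 1
Step 1: h′(-3) = -215; x₁ = -3 − 0.02·(-215) = 1.3
Step 2: h′(1.3) = 18.576; x₂ = 1.3 − 0.02·18.576 = 0.92848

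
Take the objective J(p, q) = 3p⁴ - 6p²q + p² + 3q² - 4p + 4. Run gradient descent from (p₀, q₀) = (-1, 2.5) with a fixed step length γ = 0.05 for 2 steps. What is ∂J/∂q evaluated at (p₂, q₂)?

∇J = (12p³ - 12pq + 2p - 4, -6p² + 6q)
(p₁, q₁) = (-1, 2.5) − 0.05·(12, 9) = (-1.6, 2.05)
(p₂, q₂) = (-1.6, 2.05) − 0.05·(-16.992, -3.06) = (-0.7504, 2.203)
∂J/∂q at (-0.7504, 2.203) = 9.83939904

9.83939904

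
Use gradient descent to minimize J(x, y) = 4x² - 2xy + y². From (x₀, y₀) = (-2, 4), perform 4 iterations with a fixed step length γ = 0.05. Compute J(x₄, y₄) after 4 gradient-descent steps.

∇J = (8x - 2y, -2x + 2y)
Step 1: at (-2, 4), ∇J = (-24, 12) → (-2, 4) − 0.05·(-24, 12) = (-0.8, 3.4)
Step 2: at (-0.8, 3.4), ∇J = (-13.2, 8.4) → (-0.8, 3.4) − 0.05·(-13.2, 8.4) = (-0.14, 2.98)
Step 3: at (-0.14, 2.98), ∇J = (-7.08, 6.24) → (-0.14, 2.98) − 0.05·(-7.08, 6.24) = (0.214, 2.668)
Step 4: at (0.214, 2.668), ∇J = (-3.624, 4.908) → (0.214, 2.668) − 0.05·(-3.624, 4.908) = (0.3952, 2.4226)
J(0.3952, 2.4226) = 4.57889988

4.57889988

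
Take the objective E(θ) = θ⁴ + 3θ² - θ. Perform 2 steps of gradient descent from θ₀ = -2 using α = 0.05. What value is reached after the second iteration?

E′(θ) = 4θ³ + 6θ - 1
θ₁ = -2 − 0.05·(-45) = 0.25
θ₂ = 0.25 − 0.05·0.5625 = 0.221875

0.221875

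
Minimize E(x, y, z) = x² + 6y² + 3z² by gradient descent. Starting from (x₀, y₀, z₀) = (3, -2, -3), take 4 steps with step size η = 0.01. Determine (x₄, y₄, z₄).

∇E = (2x, 12y, 6z)
(x₁, y₁, z₁) = (3, -2, -3) − 0.01·(6, -24, -18) = (2.94, -1.76, -2.82)
(x₂, y₂, z₂) = (2.94, -1.76, -2.82) − 0.01·(5.88, -21.12, -16.92) = (2.8812, -1.5488, -2.6508)
(x₃, y₃, z₃) = (2.8812, -1.5488, -2.6508) − 0.01·(5.7624, -18.5856, -15.9048) = (2.823576, -1.362944, -2.491752)
(x₄, y₄, z₄) = (2.823576, -1.362944, -2.491752) − 0.01·(5.647152, -16.355328, -14.950512) = (2.76710448, -1.19939072, -2.34224688)

(2.76710448, -1.19939072, -2.34224688)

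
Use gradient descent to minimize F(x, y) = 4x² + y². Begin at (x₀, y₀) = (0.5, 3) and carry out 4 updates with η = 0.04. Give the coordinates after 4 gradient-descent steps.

∇F = (8x, 2y)
Step 1: at (0.5, 3), ∇F = (4, 6) → (0.5, 3) − 0.04·(4, 6) = (0.34, 2.76)
Step 2: at (0.34, 2.76), ∇F = (2.72, 5.52) → (0.34, 2.76) − 0.04·(2.72, 5.52) = (0.2312, 2.5392)
Step 3: at (0.2312, 2.5392), ∇F = (1.8496, 5.0784) → (0.2312, 2.5392) − 0.04·(1.8496, 5.0784) = (0.157216, 2.336064)
Step 4: at (0.157216, 2.336064), ∇F = (1.257728, 4.672128) → (0.157216, 2.336064) − 0.04·(1.257728, 4.672128) = (0.10690688, 2.14917888)

(0.10690688, 2.14917888)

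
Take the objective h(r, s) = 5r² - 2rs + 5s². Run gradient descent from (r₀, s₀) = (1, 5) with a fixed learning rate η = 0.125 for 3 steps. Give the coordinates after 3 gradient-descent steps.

∇h = (10r - 2s, -2r + 10s)
(r₁, s₁) = (1, 5) − 0.125·(0, 48) = (1, -1)
(r₂, s₂) = (1, -1) − 0.125·(12, -12) = (-0.5, 0.5)
(r₃, s₃) = (-0.5, 0.5) − 0.125·(-6, 6) = (0.25, -0.25)

(0.25, -0.25)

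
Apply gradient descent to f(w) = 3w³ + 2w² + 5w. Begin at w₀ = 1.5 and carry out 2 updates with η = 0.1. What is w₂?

f′(w) = 9w² + 4w + 5
Step 1: f′(1.5) = 31.25; w₁ = 1.5 − 0.1·31.25 = -1.625
Step 2: f′(-1.625) = 22.265625; w₂ = -1.625 − 0.1·22.265625 = -3.8515625

-3.8515625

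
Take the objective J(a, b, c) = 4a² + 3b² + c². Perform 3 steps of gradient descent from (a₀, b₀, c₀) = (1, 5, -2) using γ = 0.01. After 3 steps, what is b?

∇J = (8a, 6b, 2c)
(a₁, b₁, c₁) = (1, 5, -2) − 0.01·(8, 30, -4) = (0.92, 4.7, -1.96)
(a₂, b₂, c₂) = (0.92, 4.7, -1.96) − 0.01·(7.36, 28.2, -3.92) = (0.8464, 4.418, -1.9208)
(a₃, b₃, c₃) = (0.8464, 4.418, -1.9208) − 0.01·(6.7712, 26.508, -3.8416) = (0.778688, 4.15292, -1.882384)
b = 4.15292

4.15292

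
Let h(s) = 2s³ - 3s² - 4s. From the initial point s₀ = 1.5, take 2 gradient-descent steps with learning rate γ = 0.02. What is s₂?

1.482388

h′(s) = 6s² - 6s - 4
s₁ = 1.5 − 0.02·0.5 = 1.49
s₂ = 1.49 − 0.02·0.3806 = 1.482388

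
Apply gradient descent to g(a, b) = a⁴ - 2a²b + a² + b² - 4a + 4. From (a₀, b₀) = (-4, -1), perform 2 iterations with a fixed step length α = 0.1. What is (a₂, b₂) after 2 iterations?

(-5767.3696, 120.992)

∇g = (4a³ - 4ab + 2a - 4, -2a² + 2b)
Step 1: at (-4, -1), ∇g = (-284, -34) → (-4, -1) − 0.1·(-284, -34) = (24.4, 2.4)
Step 2: at (24.4, 2.4), ∇g = (57917.696, -1185.92) → (24.4, 2.4) − 0.1·(57917.696, -1185.92) = (-5767.3696, 120.992)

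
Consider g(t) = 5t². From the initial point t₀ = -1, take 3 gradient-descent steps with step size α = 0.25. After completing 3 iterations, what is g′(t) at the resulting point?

g′(t) = 10t
Step 1: g′(-1) = -10; t₁ = -1 − 0.25·(-10) = 1.5
Step 2: g′(1.5) = 15; t₂ = 1.5 − 0.25·15 = -2.25
Step 3: g′(-2.25) = -22.5; t₃ = -2.25 − 0.25·(-22.5) = 3.375
g′(t) at (3.375) = 33.75

33.75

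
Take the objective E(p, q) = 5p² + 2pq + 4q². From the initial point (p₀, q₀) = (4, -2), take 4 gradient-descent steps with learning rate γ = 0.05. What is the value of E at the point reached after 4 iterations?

∇E = (10p + 2q, 2p + 8q)
(p₁, q₁) = (4, -2) − 0.05·(36, -8) = (2.2, -1.6)
(p₂, q₂) = (2.2, -1.6) − 0.05·(18.8, -8.4) = (1.26, -1.18)
(p₃, q₃) = (1.26, -1.18) − 0.05·(10.24, -6.92) = (0.748, -0.834)
(p₄, q₄) = (0.748, -0.834) − 0.05·(5.812, -5.176) = (0.4574, -0.5752)
E(0.4574, -0.5752) = 1.843301

1.843301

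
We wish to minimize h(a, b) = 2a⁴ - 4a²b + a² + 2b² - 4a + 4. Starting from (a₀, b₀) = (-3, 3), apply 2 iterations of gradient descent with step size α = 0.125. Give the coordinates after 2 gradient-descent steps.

(-4180.828125, 135.03125)

∇h = (8a³ - 8ab + 2a - 4, -4a² + 4b)
(a₁, b₁) = (-3, 3) − 0.125·(-154, -24) = (16.25, 6)
(a₂, b₂) = (16.25, 6) − 0.125·(33576.625, -1032.25) = (-4180.828125, 135.03125)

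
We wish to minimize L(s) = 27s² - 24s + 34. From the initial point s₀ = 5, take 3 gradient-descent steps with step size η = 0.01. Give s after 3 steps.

L′(s) = 54s - 24
s₁ = 5 − 0.01·246 = 2.54
s₂ = 2.54 − 0.01·113.16 = 1.4084
s₃ = 1.4084 − 0.01·52.0536 = 0.887864

0.887864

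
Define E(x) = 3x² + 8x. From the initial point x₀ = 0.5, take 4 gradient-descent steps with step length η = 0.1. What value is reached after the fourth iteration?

E′(x) = 6x + 8
x₁ = 0.5 − 0.1·11 = -0.6
x₂ = -0.6 − 0.1·4.4 = -1.04
x₃ = -1.04 − 0.1·1.76 = -1.216
x₄ = -1.216 − 0.1·0.704 = -1.2864

-1.2864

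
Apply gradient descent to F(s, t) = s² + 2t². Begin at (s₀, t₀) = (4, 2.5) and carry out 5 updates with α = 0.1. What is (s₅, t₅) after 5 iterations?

∇F = (2s, 4t)
Step 1: at (4, 2.5), ∇F = (8, 10) → (4, 2.5) − 0.1·(8, 10) = (3.2, 1.5)
Step 2: at (3.2, 1.5), ∇F = (6.4, 6) → (3.2, 1.5) − 0.1·(6.4, 6) = (2.56, 0.9)
Step 3: at (2.56, 0.9), ∇F = (5.12, 3.6) → (2.56, 0.9) − 0.1·(5.12, 3.6) = (2.048, 0.54)
Step 4: at (2.048, 0.54), ∇F = (4.096, 2.16) → (2.048, 0.54) − 0.1·(4.096, 2.16) = (1.6384, 0.324)
Step 5: at (1.6384, 0.324), ∇F = (3.2768, 1.296) → (1.6384, 0.324) − 0.1·(3.2768, 1.296) = (1.31072, 0.1944)

(1.31072, 0.1944)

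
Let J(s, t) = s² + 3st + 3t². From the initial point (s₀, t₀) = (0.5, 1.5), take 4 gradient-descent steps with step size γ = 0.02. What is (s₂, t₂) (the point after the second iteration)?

∇J = (2s + 3t, 3s + 6t)
(s₁, t₁) = (0.5, 1.5) − 0.02·(5.5, 10.5) = (0.39, 1.29)
(s₂, t₂) = (0.39, 1.29) − 0.02·(4.65, 8.91) = (0.297, 1.1118)

(0.297, 1.1118)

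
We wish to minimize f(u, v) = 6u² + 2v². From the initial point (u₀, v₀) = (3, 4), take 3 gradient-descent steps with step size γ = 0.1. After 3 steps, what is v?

0.864

∇f = (12u, 4v)
(u₁, v₁) = (3, 4) − 0.1·(36, 16) = (-0.6, 2.4)
(u₂, v₂) = (-0.6, 2.4) − 0.1·(-7.2, 9.6) = (0.12, 1.44)
(u₃, v₃) = (0.12, 1.44) − 0.1·(1.44, 5.76) = (-0.024, 0.864)
v = 0.864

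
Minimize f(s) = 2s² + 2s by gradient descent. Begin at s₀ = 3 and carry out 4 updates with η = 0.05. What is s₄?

f′(s) = 4s + 2
s₁ = 3 − 0.05·14 = 2.3
s₂ = 2.3 − 0.05·11.2 = 1.74
s₃ = 1.74 − 0.05·8.96 = 1.292
s₄ = 1.292 − 0.05·7.168 = 0.9336

0.9336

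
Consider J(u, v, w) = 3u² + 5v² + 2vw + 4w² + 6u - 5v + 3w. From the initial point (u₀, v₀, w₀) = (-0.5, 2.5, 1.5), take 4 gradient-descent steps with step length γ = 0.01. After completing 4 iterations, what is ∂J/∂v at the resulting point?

∇J = (6u + 6, 10v + 2w - 5, 2v + 8w + 3)
Step 1: at (-0.5, 2.5, 1.5), ∇J = (3, 23, 20) → (-0.5, 2.5, 1.5) − 0.01·(3, 23, 20) = (-0.53, 2.27, 1.3)
Step 2: at (-0.53, 2.27, 1.3), ∇J = (2.82, 20.3, 17.94) → (-0.53, 2.27, 1.3) − 0.01·(2.82, 20.3, 17.94) = (-0.5582, 2.067, 1.1206)
Step 3: at (-0.5582, 2.067, 1.1206), ∇J = (2.6508, 17.9112, 16.0988) → (-0.5582, 2.067, 1.1206) − 0.01·(2.6508, 17.9112, 16.0988) = (-0.584708, 1.887888, 0.959612)
Step 4: at (-0.584708, 1.887888, 0.959612), ∇J = (2.491752, 15.798104, 14.452672) → (-0.584708, 1.887888, 0.959612) − 0.01·(2.491752, 15.798104, 14.452672) = (-0.60962552, 1.72990696, 0.81508528)
∂J/∂v at (-0.60962552, 1.72990696, 0.81508528) = 13.92924016

13.92924016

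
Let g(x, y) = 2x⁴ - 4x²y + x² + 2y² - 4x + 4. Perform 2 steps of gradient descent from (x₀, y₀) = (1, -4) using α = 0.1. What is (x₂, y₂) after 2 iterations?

(20.2016, 1.936)

∇g = (8x³ - 8xy + 2x - 4, -4x² + 4y)
(x₁, y₁) = (1, -4) − 0.1·(38, -20) = (-2.8, -2)
(x₂, y₂) = (-2.8, -2) − 0.1·(-230.016, -39.36) = (20.2016, 1.936)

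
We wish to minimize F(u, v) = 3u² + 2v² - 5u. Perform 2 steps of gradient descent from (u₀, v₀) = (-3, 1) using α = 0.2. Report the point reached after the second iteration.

∇F = (6u - 5, 4v)
Step 1: at (-3, 1), ∇F = (-23, 4) → (-3, 1) − 0.2·(-23, 4) = (1.6, 0.2)
Step 2: at (1.6, 0.2), ∇F = (4.6, 0.8) → (1.6, 0.2) − 0.2·(4.6, 0.8) = (0.68, 0.04)

(0.68, 0.04)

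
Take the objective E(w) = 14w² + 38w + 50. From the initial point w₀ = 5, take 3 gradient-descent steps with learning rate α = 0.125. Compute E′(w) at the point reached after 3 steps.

-2781.25

E′(w) = 28w + 38
w₁ = 5 − 0.125·178 = -17.25
w₂ = -17.25 − 0.125·(-445) = 38.375
w₃ = 38.375 − 0.125·1112.5 = -100.6875
E′(w) at (-100.6875) = -2781.25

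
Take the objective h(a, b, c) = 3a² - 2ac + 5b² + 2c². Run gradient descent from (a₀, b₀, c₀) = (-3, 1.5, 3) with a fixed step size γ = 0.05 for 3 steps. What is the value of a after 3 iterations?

∇h = (6a - 2c, 10b, -2a + 4c)
(a₁, b₁, c₁) = (-3, 1.5, 3) − 0.05·(-24, 15, 18) = (-1.8, 0.75, 2.1)
(a₂, b₂, c₂) = (-1.8, 0.75, 2.1) − 0.05·(-15, 7.5, 12) = (-1.05, 0.375, 1.5)
(a₃, b₃, c₃) = (-1.05, 0.375, 1.5) − 0.05·(-9.3, 3.75, 8.1) = (-0.585, 0.1875, 1.095)
a = -0.585

-0.585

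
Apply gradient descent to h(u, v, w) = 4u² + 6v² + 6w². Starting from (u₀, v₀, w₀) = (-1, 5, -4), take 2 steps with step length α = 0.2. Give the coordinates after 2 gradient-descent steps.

(-0.36, 9.8, -7.84)

∇h = (8u, 12v, 12w)
(u₁, v₁, w₁) = (-1, 5, -4) − 0.2·(-8, 60, -48) = (0.6, -7, 5.6)
(u₂, v₂, w₂) = (0.6, -7, 5.6) − 0.2·(4.8, -84, 67.2) = (-0.36, 9.8, -7.84)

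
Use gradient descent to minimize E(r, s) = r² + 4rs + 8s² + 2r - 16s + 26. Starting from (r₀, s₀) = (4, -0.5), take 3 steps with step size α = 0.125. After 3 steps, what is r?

∇E = (2r + 4s + 2, 4r + 16s - 16)
Step 1: at (4, -0.5), ∇E = (8, -8) → (4, -0.5) − 0.125·(8, -8) = (3, 0.5)
Step 2: at (3, 0.5), ∇E = (10, 4) → (3, 0.5) − 0.125·(10, 4) = (1.75, 0)
Step 3: at (1.75, 0), ∇E = (5.5, -9) → (1.75, 0) − 0.125·(5.5, -9) = (1.0625, 1.125)
r = 1.0625

1.0625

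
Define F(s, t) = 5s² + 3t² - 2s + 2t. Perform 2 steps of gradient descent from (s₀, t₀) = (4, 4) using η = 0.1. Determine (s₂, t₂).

(0.2, 0.36)

∇F = (10s - 2, 6t + 2)
(s₁, t₁) = (4, 4) − 0.1·(38, 26) = (0.2, 1.4)
(s₂, t₂) = (0.2, 1.4) − 0.1·(0, 10.4) = (0.2, 0.36)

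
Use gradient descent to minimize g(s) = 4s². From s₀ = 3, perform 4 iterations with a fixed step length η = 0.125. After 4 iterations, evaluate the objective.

g′(s) = 8s
s₁ = 3 − 0.125·24 = 0
s₂ = 0 − 0.125·0 = 0
s₃ = 0 − 0.125·0 = 0
s₄ = 0 − 0.125·0 = 0
g(0) = 0

0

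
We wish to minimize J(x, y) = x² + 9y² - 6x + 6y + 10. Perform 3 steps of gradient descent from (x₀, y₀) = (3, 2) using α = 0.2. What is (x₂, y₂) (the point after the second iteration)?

∇J = (2x - 6, 18y + 6)
(x₁, y₁) = (3, 2) − 0.2·(0, 42) = (3, -6.4)
(x₂, y₂) = (3, -6.4) − 0.2·(0, -109.2) = (3, 15.44)

(3, 15.44)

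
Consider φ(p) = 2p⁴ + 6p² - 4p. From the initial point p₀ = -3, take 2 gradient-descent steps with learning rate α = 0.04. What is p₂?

-117.51629568

φ′(p) = 8p³ + 12p - 4
p₁ = -3 − 0.04·(-256) = 7.24
p₂ = 7.24 − 0.04·3118.907392 = -117.51629568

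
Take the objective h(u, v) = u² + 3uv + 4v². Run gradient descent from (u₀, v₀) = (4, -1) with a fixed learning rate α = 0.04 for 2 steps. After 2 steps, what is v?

∇h = (2u + 3v, 3u + 8v)
Step 1: at (4, -1), ∇h = (5, 4) → (4, -1) − 0.04·(5, 4) = (3.8, -1.16)
Step 2: at (3.8, -1.16), ∇h = (4.12, 2.12) → (3.8, -1.16) − 0.04·(4.12, 2.12) = (3.6352, -1.2448)
v = -1.2448

-1.2448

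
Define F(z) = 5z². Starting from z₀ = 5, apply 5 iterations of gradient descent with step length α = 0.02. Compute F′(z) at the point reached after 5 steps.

16.384

F′(z) = 10z
z₁ = 5 − 0.02·50 = 4
z₂ = 4 − 0.02·40 = 3.2
z₃ = 3.2 − 0.02·32 = 2.56
z₄ = 2.56 − 0.02·25.6 = 2.048
z₅ = 2.048 − 0.02·20.48 = 1.6384
F′(z) at (1.6384) = 16.384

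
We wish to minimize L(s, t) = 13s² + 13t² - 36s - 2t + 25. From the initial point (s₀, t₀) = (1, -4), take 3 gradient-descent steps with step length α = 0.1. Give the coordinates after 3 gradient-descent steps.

∇L = (26s - 36, 26t - 2)
Step 1: at (1, -4), ∇L = (-10, -106) → (1, -4) − 0.1·(-10, -106) = (2, 6.6)
Step 2: at (2, 6.6), ∇L = (16, 169.6) → (2, 6.6) − 0.1·(16, 169.6) = (0.4, -10.36)
Step 3: at (0.4, -10.36), ∇L = (-25.6, -271.36) → (0.4, -10.36) − 0.1·(-25.6, -271.36) = (2.96, 16.776)

(2.96, 16.776)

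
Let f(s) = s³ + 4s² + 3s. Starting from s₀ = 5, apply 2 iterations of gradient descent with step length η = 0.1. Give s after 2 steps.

-15.532

f′(s) = 3s² + 8s + 3
Step 1: f′(5) = 118; s₁ = 5 − 0.1·118 = -6.8
Step 2: f′(-6.8) = 87.32; s₂ = -6.8 − 0.1·87.32 = -15.532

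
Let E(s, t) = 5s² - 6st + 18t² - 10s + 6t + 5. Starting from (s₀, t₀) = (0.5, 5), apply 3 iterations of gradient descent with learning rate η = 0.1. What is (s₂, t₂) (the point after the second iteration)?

∇E = (10s - 6t - 10, -6s + 36t + 6)
Step 1: at (0.5, 5), ∇E = (-35, 183) → (0.5, 5) − 0.1·(-35, 183) = (4, -13.3)
Step 2: at (4, -13.3), ∇E = (109.8, -496.8) → (4, -13.3) − 0.1·(109.8, -496.8) = (-6.98, 36.38)

(-6.98, 36.38)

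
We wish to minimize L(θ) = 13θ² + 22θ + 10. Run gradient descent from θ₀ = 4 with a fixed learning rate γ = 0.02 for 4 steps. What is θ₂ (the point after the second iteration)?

L′(θ) = 26θ + 22
θ₁ = 4 − 0.02·126 = 1.48
θ₂ = 1.48 − 0.02·60.48 = 0.2704

0.2704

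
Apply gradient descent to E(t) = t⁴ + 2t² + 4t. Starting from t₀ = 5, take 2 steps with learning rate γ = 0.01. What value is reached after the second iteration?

-0.26984704

E′(t) = 4t³ + 4t + 4
Step 1: E′(5) = 524; t₁ = 5 − 0.01·524 = -0.24
Step 2: E′(-0.24) = 2.984704; t₂ = -0.24 − 0.01·2.984704 = -0.26984704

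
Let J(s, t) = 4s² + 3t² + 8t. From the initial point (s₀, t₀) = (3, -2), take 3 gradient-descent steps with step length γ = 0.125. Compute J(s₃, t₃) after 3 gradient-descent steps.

-5.3330078125

∇J = (8s, 6t + 8)
(s₁, t₁) = (3, -2) − 0.125·(24, -4) = (0, -1.5)
(s₂, t₂) = (0, -1.5) − 0.125·(0, -1) = (0, -1.375)
(s₃, t₃) = (0, -1.375) − 0.125·(0, -0.25) = (0, -1.34375)
J(0, -1.34375) = -5.3330078125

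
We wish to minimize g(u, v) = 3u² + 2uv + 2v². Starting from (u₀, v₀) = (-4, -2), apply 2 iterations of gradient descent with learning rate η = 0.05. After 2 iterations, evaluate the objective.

12.03

∇g = (6u + 2v, 2u + 4v)
Step 1: at (-4, -2), ∇g = (-28, -16) → (-4, -2) − 0.05·(-28, -16) = (-2.6, -1.2)
Step 2: at (-2.6, -1.2), ∇g = (-18, -10) → (-2.6, -1.2) − 0.05·(-18, -10) = (-1.7, -0.7)
g(-1.7, -0.7) = 12.03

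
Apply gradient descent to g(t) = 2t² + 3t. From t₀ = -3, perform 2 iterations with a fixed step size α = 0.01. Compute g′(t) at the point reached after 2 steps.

-8.2944

g′(t) = 4t + 3
Step 1: g′(-3) = -9; t₁ = -3 − 0.01·(-9) = -2.91
Step 2: g′(-2.91) = -8.64; t₂ = -2.91 − 0.01·(-8.64) = -2.8236
g′(t) at (-2.8236) = -8.2944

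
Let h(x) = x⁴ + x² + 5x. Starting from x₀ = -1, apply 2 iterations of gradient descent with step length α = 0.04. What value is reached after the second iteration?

-0.94164224

h′(x) = 4x³ + 2x + 5
x₁ = -1 − 0.04·(-1) = -0.96
x₂ = -0.96 − 0.04·(-0.458944) = -0.94164224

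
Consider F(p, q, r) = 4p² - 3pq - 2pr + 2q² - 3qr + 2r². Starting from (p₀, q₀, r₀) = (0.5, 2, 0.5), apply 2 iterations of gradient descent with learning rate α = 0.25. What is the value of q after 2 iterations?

2.25

∇F = (8p - 3q - 2r, -3p + 4q - 3r, -2p - 3q + 4r)
Step 1: at (0.5, 2, 0.5), ∇F = (-3, 5, -5) → (0.5, 2, 0.5) − 0.25·(-3, 5, -5) = (1.25, 0.75, 1.75)
Step 2: at (1.25, 0.75, 1.75), ∇F = (4.25, -6, 2.25) → (1.25, 0.75, 1.75) − 0.25·(4.25, -6, 2.25) = (0.1875, 2.25, 1.1875)
q = 2.25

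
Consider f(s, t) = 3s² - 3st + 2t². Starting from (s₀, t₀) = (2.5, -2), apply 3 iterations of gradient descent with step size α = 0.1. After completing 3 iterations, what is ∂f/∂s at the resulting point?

0.0375

∇f = (6s - 3t, -3s + 4t)
Step 1: at (2.5, -2), ∇f = (21, -15.5) → (2.5, -2) − 0.1·(21, -15.5) = (0.4, -0.45)
Step 2: at (0.4, -0.45), ∇f = (3.75, -3) → (0.4, -0.45) − 0.1·(3.75, -3) = (0.025, -0.15)
Step 3: at (0.025, -0.15), ∇f = (0.6, -0.675) → (0.025, -0.15) − 0.1·(0.6, -0.675) = (-0.035, -0.0825)
∂f/∂s at (-0.035, -0.0825) = 0.0375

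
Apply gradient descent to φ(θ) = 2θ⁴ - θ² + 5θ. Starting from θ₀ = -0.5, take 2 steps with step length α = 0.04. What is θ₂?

φ′(θ) = 8θ³ - 2θ + 5
θ₁ = -0.5 − 0.04·5 = -0.7
θ₂ = -0.7 − 0.04·3.656 = -0.84624

-0.84624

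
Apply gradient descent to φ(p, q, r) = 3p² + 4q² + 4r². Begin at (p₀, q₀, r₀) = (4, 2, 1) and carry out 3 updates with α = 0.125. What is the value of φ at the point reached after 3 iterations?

∇φ = (6p, 8q, 8r)
Step 1: at (4, 2, 1), ∇φ = (24, 16, 8) → (4, 2, 1) − 0.125·(24, 16, 8) = (1, 0, 0)
Step 2: at (1, 0, 0), ∇φ = (6, 0, 0) → (1, 0, 0) − 0.125·(6, 0, 0) = (0.25, 0, 0)
Step 3: at (0.25, 0, 0), ∇φ = (1.5, 0, 0) → (0.25, 0, 0) − 0.125·(1.5, 0, 0) = (0.0625, 0, 0)
φ(0.0625, 0, 0) = 0.01171875

0.01171875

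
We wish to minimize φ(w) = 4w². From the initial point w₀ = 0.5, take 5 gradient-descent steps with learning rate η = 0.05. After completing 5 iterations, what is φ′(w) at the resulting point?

φ′(w) = 8w
w₁ = 0.5 − 0.05·4 = 0.3
w₂ = 0.3 − 0.05·2.4 = 0.18
w₃ = 0.18 − 0.05·1.44 = 0.108
w₄ = 0.108 − 0.05·0.864 = 0.0648
w₅ = 0.0648 − 0.05·0.5184 = 0.03888
φ′(w) at (0.03888) = 0.31104

0.31104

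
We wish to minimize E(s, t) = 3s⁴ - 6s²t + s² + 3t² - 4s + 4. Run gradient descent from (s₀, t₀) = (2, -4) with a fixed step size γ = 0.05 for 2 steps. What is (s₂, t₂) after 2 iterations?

∇E = (12s³ - 12st + 2s - 4, -6s² + 6t)
(s₁, t₁) = (2, -4) − 0.05·(192, -48) = (-7.6, -1.6)
(s₂, t₂) = (-7.6, -1.6) − 0.05·(-5432.832, -356.16) = (264.0416, 16.208)

(264.0416, 16.208)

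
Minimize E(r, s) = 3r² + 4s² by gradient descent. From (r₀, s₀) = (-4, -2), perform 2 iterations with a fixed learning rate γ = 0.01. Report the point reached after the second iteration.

(-3.5344, -1.6928)

∇E = (6r, 8s)
(r₁, s₁) = (-4, -2) − 0.01·(-24, -16) = (-3.76, -1.84)
(r₂, s₂) = (-3.76, -1.84) − 0.01·(-22.56, -14.72) = (-3.5344, -1.6928)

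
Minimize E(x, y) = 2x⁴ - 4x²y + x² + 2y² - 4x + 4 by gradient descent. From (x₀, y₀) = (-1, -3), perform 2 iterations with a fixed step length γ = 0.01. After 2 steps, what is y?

-2.711024

∇E = (8x³ - 8xy + 2x - 4, -4x² + 4y)
Step 1: at (-1, -3), ∇E = (-38, -16) → (-1, -3) − 0.01·(-38, -16) = (-0.62, -2.84)
Step 2: at (-0.62, -2.84), ∇E = (-21.233024, -12.8976) → (-0.62, -2.84) − 0.01·(-21.233024, -12.8976) = (-0.40766976, -2.711024)
y = -2.711024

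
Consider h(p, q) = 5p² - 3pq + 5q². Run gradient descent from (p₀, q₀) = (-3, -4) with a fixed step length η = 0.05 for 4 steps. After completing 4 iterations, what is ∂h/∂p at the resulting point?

∇h = (10p - 3q, -3p + 10q)
(p₁, q₁) = (-3, -4) − 0.05·(-18, -31) = (-2.1, -2.45)
(p₂, q₂) = (-2.1, -2.45) − 0.05·(-13.65, -18.2) = (-1.4175, -1.54)
(p₃, q₃) = (-1.4175, -1.54) − 0.05·(-9.555, -11.1475) = (-0.93975, -0.982625)
(p₄, q₄) = (-0.93975, -0.982625) − 0.05·(-6.449625, -7.007) = (-0.61726875, -0.632275)
∂h/∂p at (-0.61726875, -0.632275) = -4.2758625

-4.2758625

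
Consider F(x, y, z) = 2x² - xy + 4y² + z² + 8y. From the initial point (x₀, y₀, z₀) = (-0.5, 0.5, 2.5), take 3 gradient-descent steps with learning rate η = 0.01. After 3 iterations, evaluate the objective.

∇F = (4x - y, -x + 8y + 8, 2z)
(x₁, y₁, z₁) = (-0.5, 0.5, 2.5) − 0.01·(-2.5, 12.5, 5) = (-0.475, 0.375, 2.45)
(x₂, y₂, z₂) = (-0.475, 0.375, 2.45) − 0.01·(-2.275, 11.475, 4.9) = (-0.45225, 0.26025, 2.401)
(x₃, y₃, z₃) = (-0.45225, 0.26025, 2.401) − 0.01·(-2.06925, 10.53425, 4.802) = (-0.4315575, 0.1549075, 2.35298)
F(-0.4315575, 0.1549075, 2.35298) = 7.31109545966875

7.31109545966875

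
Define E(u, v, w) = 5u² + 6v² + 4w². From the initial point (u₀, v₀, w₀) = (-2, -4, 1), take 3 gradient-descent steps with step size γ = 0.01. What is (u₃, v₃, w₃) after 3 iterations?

∇E = (10u, 12v, 8w)
Step 1: at (-2, -4, 1), ∇E = (-20, -48, 8) → (-2, -4, 1) − 0.01·(-20, -48, 8) = (-1.8, -3.52, 0.92)
Step 2: at (-1.8, -3.52, 0.92), ∇E = (-18, -42.24, 7.36) → (-1.8, -3.52, 0.92) − 0.01·(-18, -42.24, 7.36) = (-1.62, -3.0976, 0.8464)
Step 3: at (-1.62, -3.0976, 0.8464), ∇E = (-16.2, -37.1712, 6.7712) → (-1.62, -3.0976, 0.8464) − 0.01·(-16.2, -37.1712, 6.7712) = (-1.458, -2.725888, 0.778688)

(-1.458, -2.725888, 0.778688)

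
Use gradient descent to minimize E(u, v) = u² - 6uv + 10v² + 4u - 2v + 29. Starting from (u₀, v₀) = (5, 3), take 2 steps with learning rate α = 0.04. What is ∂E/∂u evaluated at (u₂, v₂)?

3.9104

∇E = (2u - 6v + 4, -6u + 20v - 2)
(u₁, v₁) = (5, 3) − 0.04·(-4, 28) = (5.16, 1.88)
(u₂, v₂) = (5.16, 1.88) − 0.04·(3.04, 4.64) = (5.0384, 1.6944)
∂E/∂u at (5.0384, 1.6944) = 3.9104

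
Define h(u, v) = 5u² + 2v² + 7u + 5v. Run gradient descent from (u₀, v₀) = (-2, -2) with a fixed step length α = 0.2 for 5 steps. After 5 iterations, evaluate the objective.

2.8750001152

∇h = (10u + 7, 4v + 5)
(u₁, v₁) = (-2, -2) − 0.2·(-13, -3) = (0.6, -1.4)
(u₂, v₂) = (0.6, -1.4) − 0.2·(13, -0.6) = (-2, -1.28)
(u₃, v₃) = (-2, -1.28) − 0.2·(-13, -0.12) = (0.6, -1.256)
(u₄, v₄) = (0.6, -1.256) − 0.2·(13, -0.024) = (-2, -1.2512)
(u₅, v₅) = (-2, -1.2512) − 0.2·(-13, -0.0048) = (0.6, -1.25024)
h(0.6, -1.25024) = 2.8750001152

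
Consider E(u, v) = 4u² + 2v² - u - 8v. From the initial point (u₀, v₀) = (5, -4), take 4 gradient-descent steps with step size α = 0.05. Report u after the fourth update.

0.7568

∇E = (8u - 1, 4v - 8)
Step 1: at (5, -4), ∇E = (39, -24) → (5, -4) − 0.05·(39, -24) = (3.05, -2.8)
Step 2: at (3.05, -2.8), ∇E = (23.4, -19.2) → (3.05, -2.8) − 0.05·(23.4, -19.2) = (1.88, -1.84)
Step 3: at (1.88, -1.84), ∇E = (14.04, -15.36) → (1.88, -1.84) − 0.05·(14.04, -15.36) = (1.178, -1.072)
Step 4: at (1.178, -1.072), ∇E = (8.424, -12.288) → (1.178, -1.072) − 0.05·(8.424, -12.288) = (0.7568, -0.4576)
u = 0.7568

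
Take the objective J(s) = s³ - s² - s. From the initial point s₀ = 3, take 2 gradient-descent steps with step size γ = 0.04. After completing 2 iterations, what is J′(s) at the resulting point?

5.43347712

J′(s) = 3s² - 2s - 1
Step 1: J′(3) = 20; s₁ = 3 − 0.04·20 = 2.2
Step 2: J′(2.2) = 9.12; s₂ = 2.2 − 0.04·9.12 = 1.8352
J′(s) at (1.8352) = 5.43347712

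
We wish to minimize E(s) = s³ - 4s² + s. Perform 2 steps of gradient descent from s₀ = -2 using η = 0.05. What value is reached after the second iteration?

-6.665375

E′(s) = 3s² - 8s + 1
Step 1: E′(-2) = 29; s₁ = -2 − 0.05·29 = -3.45
Step 2: E′(-3.45) = 64.3075; s₂ = -3.45 − 0.05·64.3075 = -6.665375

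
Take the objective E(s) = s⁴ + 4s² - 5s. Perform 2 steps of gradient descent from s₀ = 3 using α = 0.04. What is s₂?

E′(s) = 4s³ + 8s - 5
Step 1: E′(3) = 127; s₁ = 3 − 0.04·127 = -2.08
Step 2: E′(-2.08) = -57.635648; s₂ = -2.08 − 0.04·(-57.635648) = 0.22542592

0.22542592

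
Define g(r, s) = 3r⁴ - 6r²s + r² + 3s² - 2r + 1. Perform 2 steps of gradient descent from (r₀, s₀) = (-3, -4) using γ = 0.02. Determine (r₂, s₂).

∇g = (12r³ - 12rs + 2r - 2, -6r² + 6s)
(r₁, s₁) = (-3, -4) − 0.02·(-476, -78) = (6.52, -2.44)
(r₂, s₂) = (6.52, -2.44) − 0.02·(3527.959296, -269.7024) = (-64.03918592, 2.954048)

(-64.03918592, 2.954048)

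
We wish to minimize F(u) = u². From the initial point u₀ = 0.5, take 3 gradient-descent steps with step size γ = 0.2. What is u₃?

F′(u) = 2u
u₁ = 0.5 − 0.2·1 = 0.3
u₂ = 0.3 − 0.2·0.6 = 0.18
u₃ = 0.18 − 0.2·0.36 = 0.108

0.108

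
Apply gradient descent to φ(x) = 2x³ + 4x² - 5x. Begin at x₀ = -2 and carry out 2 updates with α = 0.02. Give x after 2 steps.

-2.139632

φ′(x) = 6x² + 8x - 5
x₁ = -2 − 0.02·3 = -2.06
x₂ = -2.06 − 0.02·3.9816 = -2.139632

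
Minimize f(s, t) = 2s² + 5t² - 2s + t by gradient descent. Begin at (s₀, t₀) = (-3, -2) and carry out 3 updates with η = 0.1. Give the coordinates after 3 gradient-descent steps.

(-0.256, -0.1)

∇f = (4s - 2, 10t + 1)
(s₁, t₁) = (-3, -2) − 0.1·(-14, -19) = (-1.6, -0.1)
(s₂, t₂) = (-1.6, -0.1) − 0.1·(-8.4, 0) = (-0.76, -0.1)
(s₃, t₃) = (-0.76, -0.1) − 0.1·(-5.04, 0) = (-0.256, -0.1)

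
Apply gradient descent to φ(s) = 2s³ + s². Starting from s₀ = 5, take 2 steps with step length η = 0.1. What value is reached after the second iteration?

φ′(s) = 6s² + 2s
s₁ = 5 − 0.1·160 = -11
s₂ = -11 − 0.1·704 = -81.4

-81.4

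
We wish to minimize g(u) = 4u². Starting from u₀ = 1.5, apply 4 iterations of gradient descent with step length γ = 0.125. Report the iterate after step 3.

0

g′(u) = 8u
Step 1: g′(1.5) = 12; u₁ = 1.5 − 0.125·12 = 0
Step 2: g′(0) = 0; u₂ = 0 − 0.125·0 = 0
Step 3: g′(0) = 0; u₃ = 0 − 0.125·0 = 0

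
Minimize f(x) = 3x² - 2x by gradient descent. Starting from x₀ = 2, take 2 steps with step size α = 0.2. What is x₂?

0.4

f′(x) = 6x - 2
x₁ = 2 − 0.2·10 = 0
x₂ = 0 − 0.2·(-2) = 0.4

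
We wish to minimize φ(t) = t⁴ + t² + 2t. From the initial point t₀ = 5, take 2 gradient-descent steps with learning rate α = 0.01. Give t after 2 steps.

φ′(t) = 4t³ + 2t + 2
t₁ = 5 − 0.01·512 = -0.12
t₂ = -0.12 − 0.01·1.753088 = -0.13753088

-0.13753088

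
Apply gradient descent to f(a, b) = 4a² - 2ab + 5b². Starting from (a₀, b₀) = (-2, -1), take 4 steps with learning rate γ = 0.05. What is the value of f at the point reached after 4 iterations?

∇f = (8a - 2b, -2a + 10b)
Step 1: at (-2, -1), ∇f = (-14, -6) → (-2, -1) − 0.05·(-14, -6) = (-1.3, -0.7)
Step 2: at (-1.3, -0.7), ∇f = (-9, -4.4) → (-1.3, -0.7) − 0.05·(-9, -4.4) = (-0.85, -0.48)
Step 3: at (-0.85, -0.48), ∇f = (-5.84, -3.1) → (-0.85, -0.48) − 0.05·(-5.84, -3.1) = (-0.558, -0.325)
Step 4: at (-0.558, -0.325), ∇f = (-3.814, -2.134) → (-0.558, -0.325) − 0.05·(-3.814, -2.134) = (-0.3673, -0.2183)
f(-0.3673, -0.2183) = 0.61754843

0.61754843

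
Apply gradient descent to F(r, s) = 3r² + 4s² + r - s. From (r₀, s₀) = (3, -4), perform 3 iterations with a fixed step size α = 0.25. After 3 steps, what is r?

-0.5625

∇F = (6r + 1, 8s - 1)
Step 1: at (3, -4), ∇F = (19, -33) → (3, -4) − 0.25·(19, -33) = (-1.75, 4.25)
Step 2: at (-1.75, 4.25), ∇F = (-9.5, 33) → (-1.75, 4.25) − 0.25·(-9.5, 33) = (0.625, -4)
Step 3: at (0.625, -4), ∇F = (4.75, -33) → (0.625, -4) − 0.25·(4.75, -33) = (-0.5625, 4.25)
r = -0.5625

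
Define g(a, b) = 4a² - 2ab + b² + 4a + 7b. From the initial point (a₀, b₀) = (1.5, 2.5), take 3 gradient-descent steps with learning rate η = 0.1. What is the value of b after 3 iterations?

∇g = (8a - 2b + 4, -2a + 2b + 7)
Step 1: at (1.5, 2.5), ∇g = (11, 9) → (1.5, 2.5) − 0.1·(11, 9) = (0.4, 1.6)
Step 2: at (0.4, 1.6), ∇g = (4, 9.4) → (0.4, 1.6) − 0.1·(4, 9.4) = (0, 0.66)
Step 3: at (0, 0.66), ∇g = (2.68, 8.32) → (0, 0.66) − 0.1·(2.68, 8.32) = (-0.268, -0.172)
b = -0.172

-0.172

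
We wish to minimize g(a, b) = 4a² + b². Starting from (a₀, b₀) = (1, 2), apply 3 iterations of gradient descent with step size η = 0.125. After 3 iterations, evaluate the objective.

∇g = (8a, 2b)
Step 1: at (1, 2), ∇g = (8, 4) → (1, 2) − 0.125·(8, 4) = (0, 1.5)
Step 2: at (0, 1.5), ∇g = (0, 3) → (0, 1.5) − 0.125·(0, 3) = (0, 1.125)
Step 3: at (0, 1.125), ∇g = (0, 2.25) → (0, 1.125) − 0.125·(0, 2.25) = (0, 0.84375)
g(0, 0.84375) = 0.7119140625

0.7119140625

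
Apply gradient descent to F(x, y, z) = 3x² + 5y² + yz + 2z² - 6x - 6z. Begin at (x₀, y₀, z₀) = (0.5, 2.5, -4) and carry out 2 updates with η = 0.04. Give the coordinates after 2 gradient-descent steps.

(0.7112, 1.1248, -2.5312)

∇F = (6x - 6, 10y + z, y + 4z - 6)
Step 1: at (0.5, 2.5, -4), ∇F = (-3, 21, -19.5) → (0.5, 2.5, -4) − 0.04·(-3, 21, -19.5) = (0.62, 1.66, -3.22)
Step 2: at (0.62, 1.66, -3.22), ∇F = (-2.28, 13.38, -17.22) → (0.62, 1.66, -3.22) − 0.04·(-2.28, 13.38, -17.22) = (0.7112, 1.1248, -2.5312)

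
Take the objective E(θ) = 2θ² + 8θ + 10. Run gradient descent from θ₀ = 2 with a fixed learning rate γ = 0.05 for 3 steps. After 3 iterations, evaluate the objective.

E′(θ) = 4θ + 8
Step 1: E′(2) = 16; θ₁ = 2 − 0.05·16 = 1.2
Step 2: E′(1.2) = 12.8; θ₂ = 1.2 − 0.05·12.8 = 0.56
Step 3: E′(0.56) = 10.24; θ₃ = 0.56 − 0.05·10.24 = 0.048
E(0.048) = 10.388608

10.388608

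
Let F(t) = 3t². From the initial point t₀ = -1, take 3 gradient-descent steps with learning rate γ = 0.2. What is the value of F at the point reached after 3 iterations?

0.000192

F′(t) = 6t
Step 1: F′(-1) = -6; t₁ = -1 − 0.2·(-6) = 0.2
Step 2: F′(0.2) = 1.2; t₂ = 0.2 − 0.2·1.2 = -0.04
Step 3: F′(-0.04) = -0.24; t₃ = -0.04 − 0.2·(-0.24) = 0.008
F(0.008) = 0.000192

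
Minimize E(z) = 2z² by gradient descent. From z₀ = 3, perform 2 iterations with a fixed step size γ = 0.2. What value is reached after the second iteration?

E′(z) = 4z
z₁ = 3 − 0.2·12 = 0.6
z₂ = 0.6 − 0.2·2.4 = 0.12

0.12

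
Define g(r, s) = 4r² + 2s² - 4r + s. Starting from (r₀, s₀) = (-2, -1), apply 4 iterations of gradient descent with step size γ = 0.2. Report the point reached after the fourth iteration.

∇g = (8r - 4, 4s + 1)
Step 1: at (-2, -1), ∇g = (-20, -3) → (-2, -1) − 0.2·(-20, -3) = (2, -0.4)
Step 2: at (2, -0.4), ∇g = (12, -0.6) → (2, -0.4) − 0.2·(12, -0.6) = (-0.4, -0.28)
Step 3: at (-0.4, -0.28), ∇g = (-7.2, -0.12) → (-0.4, -0.28) − 0.2·(-7.2, -0.12) = (1.04, -0.256)
Step 4: at (1.04, -0.256), ∇g = (4.32, -0.024) → (1.04, -0.256) − 0.2·(4.32, -0.024) = (0.176, -0.2512)

(0.176, -0.2512)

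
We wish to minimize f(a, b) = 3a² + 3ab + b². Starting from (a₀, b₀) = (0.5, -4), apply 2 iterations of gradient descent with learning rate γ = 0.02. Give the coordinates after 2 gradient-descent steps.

(0.8306, -3.756)

∇f = (6a + 3b, 3a + 2b)
Step 1: at (0.5, -4), ∇f = (-9, -6.5) → (0.5, -4) − 0.02·(-9, -6.5) = (0.68, -3.87)
Step 2: at (0.68, -3.87), ∇f = (-7.53, -5.7) → (0.68, -3.87) − 0.02·(-7.53, -5.7) = (0.8306, -3.756)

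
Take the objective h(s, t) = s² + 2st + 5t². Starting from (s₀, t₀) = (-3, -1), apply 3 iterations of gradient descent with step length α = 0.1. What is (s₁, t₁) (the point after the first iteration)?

(-2.2, 0.6)

∇h = (2s + 2t, 2s + 10t)
Step 1: at (-3, -1), ∇h = (-8, -16) → (-3, -1) − 0.1·(-8, -16) = (-2.2, 0.6)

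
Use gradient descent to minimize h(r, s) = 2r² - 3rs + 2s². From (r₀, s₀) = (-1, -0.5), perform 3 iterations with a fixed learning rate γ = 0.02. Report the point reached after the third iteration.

(-0.864908, -0.54688)

∇h = (4r - 3s, -3r + 4s)
Step 1: at (-1, -0.5), ∇h = (-2.5, 1) → (-1, -0.5) − 0.02·(-2.5, 1) = (-0.95, -0.52)
Step 2: at (-0.95, -0.52), ∇h = (-2.24, 0.77) → (-0.95, -0.52) − 0.02·(-2.24, 0.77) = (-0.9052, -0.5354)
Step 3: at (-0.9052, -0.5354), ∇h = (-2.0146, 0.574) → (-0.9052, -0.5354) − 0.02·(-2.0146, 0.574) = (-0.864908, -0.54688)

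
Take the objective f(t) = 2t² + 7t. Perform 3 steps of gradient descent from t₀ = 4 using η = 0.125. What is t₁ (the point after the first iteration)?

1.125

f′(t) = 4t + 7
t₁ = 4 − 0.125·23 = 1.125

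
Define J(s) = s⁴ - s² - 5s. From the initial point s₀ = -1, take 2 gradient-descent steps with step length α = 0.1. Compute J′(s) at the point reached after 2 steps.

-5.287882845952

J′(s) = 4s³ - 2s - 5
s₁ = -1 − 0.1·(-7) = -0.3
s₂ = -0.3 − 0.1·(-4.508) = 0.1508
J′(s) at (0.1508) = -5.287882845952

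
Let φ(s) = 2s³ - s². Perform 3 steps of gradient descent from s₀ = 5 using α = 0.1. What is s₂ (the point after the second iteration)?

-59.4

φ′(s) = 6s² - 2s
Step 1: φ′(5) = 140; s₁ = 5 − 0.1·140 = -9
Step 2: φ′(-9) = 504; s₂ = -9 − 0.1·504 = -59.4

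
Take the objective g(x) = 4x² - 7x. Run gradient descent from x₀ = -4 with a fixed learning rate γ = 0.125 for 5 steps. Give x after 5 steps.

g′(x) = 8x - 7
x₁ = -4 − 0.125·(-39) = 0.875
x₂ = 0.875 − 0.125·0 = 0.875
x₃ = 0.875 − 0.125·0 = 0.875
x₄ = 0.875 − 0.125·0 = 0.875
x₅ = 0.875 − 0.125·0 = 0.875

0.875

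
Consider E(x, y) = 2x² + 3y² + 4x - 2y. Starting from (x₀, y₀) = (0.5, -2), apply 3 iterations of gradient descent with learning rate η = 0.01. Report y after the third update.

-1.604696

∇E = (4x + 4, 6y - 2)
(x₁, y₁) = (0.5, -2) − 0.01·(6, -14) = (0.44, -1.86)
(x₂, y₂) = (0.44, -1.86) − 0.01·(5.76, -13.16) = (0.3824, -1.7284)
(x₃, y₃) = (0.3824, -1.7284) − 0.01·(5.5296, -12.3704) = (0.327104, -1.604696)
y = -1.604696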